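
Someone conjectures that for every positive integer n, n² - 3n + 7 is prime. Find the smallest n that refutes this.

n = 6

n = 1: n² - 3n + 7 = 5, prime.
n = 2: n² - 3n + 7 = 5, prime.
n = 3: n² - 3n + 7 = 7, prime.
n = 4: n² - 3n + 7 = 11, prime.
n = 5: n² - 3n + 7 = 17, prime.
n = 6: n² - 3n + 7 = 25 = 5 × 5, composite.
Hence n = 6 is a counterexample.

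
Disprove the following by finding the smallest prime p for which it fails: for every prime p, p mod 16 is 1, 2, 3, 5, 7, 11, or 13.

For p = 2, 3, 5, 7, 11, 13, 17, 19, 23, 29 the conclusion holds.
p = 31: 31 mod 16 = 15 — not in {1, 2, 3, 5, 7, 11, 13}.
Thus p = 31 disproves the claim, and no smaller p works.

p = 31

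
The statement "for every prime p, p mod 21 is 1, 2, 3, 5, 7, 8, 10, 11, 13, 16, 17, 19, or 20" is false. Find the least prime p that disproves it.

p = 67

For p = 2, 3, 5, 7, …, 53, 59, 61 the conclusion holds.
p = 67: 67 mod 21 = 4 — not in {1, 2, 3, 5, 7, 8, 10, 11, 13, 16, 17, 19, 20}.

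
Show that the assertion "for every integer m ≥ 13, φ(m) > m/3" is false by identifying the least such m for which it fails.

m = 18

Check each integer m ≥ 13 in order until the claim fails.
m = 13: φ(13) = 12 and 13/3 = 13/3, so φ(13) > 13/3.
m = 14: φ(14) = 6 and 14/3 = 14/3, so φ(14) > 14/3.
m = 15: φ(15) = 8 and 15/3 = 5, so φ(15) > 15/3.
m = 16: φ(16) = 8 and 16/3 = 16/3, so φ(16) > 16/3.
m = 17: φ(17) = 16 and 17/3 = 17/3, so φ(17) > 17/3.
m = 18: φ(18) = 6 and 18/3 = 6, so φ(18) ≤ 18/3.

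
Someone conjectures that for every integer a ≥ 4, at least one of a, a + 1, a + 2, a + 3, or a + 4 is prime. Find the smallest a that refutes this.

Check each integer a ≥ 4 in order until a, a + 1, a + 2, a + 3, a + 4 are all composite.
For a = 4, 5, 6, 7, …, 21, 22, 23 the conclusion holds.
a = 24: 24 = 2 × 12; 25 = 5 × 5; 26 = 2 × 13; 27 = 3 × 9; 28 = 2 × 14 — all composite.

a = 24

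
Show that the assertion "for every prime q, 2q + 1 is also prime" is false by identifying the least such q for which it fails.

We need the least prime q for which 2q + 1 is not prime.
q = 2: 2q + 1 = 5, prime.
q = 3: 2q + 1 = 7, prime.
q = 5: 2q + 1 = 11, prime.
q = 7: 2q + 1 = 15 = 3 × 5, not prime.
Thus q = 7 disproves the claim, and no smaller q works.

q = 7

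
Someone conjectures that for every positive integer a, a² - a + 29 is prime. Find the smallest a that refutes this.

a = 3

Check each positive integer a in order until a² - a + 29 is not prime.
For a = 1, 2 the conclusion holds.
a = 3: a² - a + 29 = 35 = 5 × 7, composite.
Hence a = 3 is a counterexample.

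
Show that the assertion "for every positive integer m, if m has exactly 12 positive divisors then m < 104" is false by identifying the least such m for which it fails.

m = 108

The first 5 eligible values, up to m = 96, all satisfy the conclusion.
m = 108: τ(108) = 12; 108 ≥ 104.
Thus m = 108 disproves the claim, and no smaller m works.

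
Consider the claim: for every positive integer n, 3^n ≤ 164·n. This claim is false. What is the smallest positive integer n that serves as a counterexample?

The first 6 eligible values, up to n = 6, all satisfy the conclusion.
n = 7: 3^n = 2187 and 164·n = 1148, so 2187 > 1148.
Thus n = 7 disproves the claim, and no smaller n works.

n = 7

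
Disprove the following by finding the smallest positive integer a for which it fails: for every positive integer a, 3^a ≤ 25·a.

a = 5

Check each positive integer a in order until 3^a > 25·a.
For a = 1, 2, 3, 4 the conclusion holds.
a = 5: 3^a = 243 and 25·a = 125, so 243 > 125.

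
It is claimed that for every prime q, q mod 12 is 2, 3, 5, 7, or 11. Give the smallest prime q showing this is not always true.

A counterexample is any prime q such that the claim fails; we check each in order.
For q = 2, 3, 5, 7, 11 the conclusion holds.
q = 13: 13 mod 12 = 1 — not in {2, 3, 5, 7, 11}.

q = 13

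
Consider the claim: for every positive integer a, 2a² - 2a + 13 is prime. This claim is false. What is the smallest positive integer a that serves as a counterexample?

a = 3

For a = 1, 2 the conclusion holds.
a = 3: 2a² - 2a + 13 = 25 = 5 × 5, composite.
Hence a = 3 is a counterexample.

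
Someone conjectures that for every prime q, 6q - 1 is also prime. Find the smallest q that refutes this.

A counterexample is any prime q such that 6q - 1 is not prime; we check each in order.
For q = 2, 3, 5, 7 the conclusion holds.
q = 11: 6q - 1 = 65 = 5 × 13, not prime.

q = 11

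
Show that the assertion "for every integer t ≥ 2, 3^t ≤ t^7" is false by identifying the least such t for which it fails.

t = 19

We need the least integer t ≥ 2 for which 3^t > t^7.
For t = 2, 3, 4, 5, …, 16, 17, 18 the conclusion holds.
t = 19: 3^t = 1162261467 and t^7 = 893871739, so 1162261467 > 893871739.
Hence t = 19 is a counterexample.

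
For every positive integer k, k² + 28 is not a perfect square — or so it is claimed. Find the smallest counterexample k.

The first 5 eligible values, up to k = 5, all satisfy the conclusion.
k = 6: 6² + 28 = 64 = 8², a perfect square.
Hence k = 6 is a counterexample.

k = 6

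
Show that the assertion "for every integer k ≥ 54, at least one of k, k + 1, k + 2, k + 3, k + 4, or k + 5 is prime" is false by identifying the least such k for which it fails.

k = 90

A counterexample is any integer k ≥ 54 such that k, k + 1, k + 2, k + 3, k + 4, k + 5 are all composite; we check each in order.
For k = 54, 55, 56, 57, …, 87, 88, 89 the conclusion holds.
k = 90: 90 = 2 × 45; 91 = 7 × 13; 92 = 2 × 46; 93 = 3 × 31; 94 = 2 × 47; 95 = 5 × 19 — all composite.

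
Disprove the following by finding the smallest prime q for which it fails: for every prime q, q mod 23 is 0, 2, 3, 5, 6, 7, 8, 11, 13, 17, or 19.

q = 37

A counterexample is any prime q such that the claim fails; we check each in order.
For q = 2, 3, 5, 7, …, 23, 29, 31 the conclusion holds.
q = 37: 37 mod 23 = 14 — not in {0, 2, 3, 5, 6, 7, 8, 11, 13, 17, 19}.
Thus q = 37 disproves the claim, and no smaller q works.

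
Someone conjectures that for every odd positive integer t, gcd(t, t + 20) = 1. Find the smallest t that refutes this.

For t = 1, 3 the conclusion holds.
t = 5: gcd(5, 25) = 5.

t = 5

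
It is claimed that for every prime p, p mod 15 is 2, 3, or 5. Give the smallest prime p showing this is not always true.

p = 7

p = 2: 2 mod 15 = 2.
p = 3: 3 mod 15 = 3.
p = 5: 5 mod 15 = 5.
p = 7: 7 mod 15 = 7 — not in {2, 3, 5}.
Hence p = 7 is a counterexample.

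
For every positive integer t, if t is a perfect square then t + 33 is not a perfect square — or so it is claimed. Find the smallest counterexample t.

t = 16

A counterexample is any positive integer t such that t is a perfect square but t + 33 is a perfect square; we check each in order.
For t = 1, 4, 9 the conclusion holds.
t = 16: 16 = 4² and 16 + 33 = 49 = 7².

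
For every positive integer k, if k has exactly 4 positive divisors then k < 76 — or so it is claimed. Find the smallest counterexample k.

k = 77

A counterexample is any positive integer k such that k has exactly 4 positive divisors but the claim fails; we check each in order.
The first 23 eligible values, up to k = 74, all satisfy the conclusion.
k = 77: τ(77) = 4; 77 ≥ 76.
So k = 77 is the smallest counterexample.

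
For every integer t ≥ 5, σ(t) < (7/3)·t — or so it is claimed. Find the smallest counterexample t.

A counterexample is any integer t ≥ 5 such that the claim fails; we check each in order.
t = 5: σ(5) = 6; 6 < 35/3.
t = 6: σ(6) = 12; 12 < 14.
t = 7: σ(7) = 8; 8 < 49/3.
t = 8: σ(8) = 15; 15 < 56/3.
t = 9: σ(9) = 13; 13 < 21.
t = 10: σ(10) = 18; 18 < 70/3.
t = 11: σ(11) = 12; 12 < 77/3.
t = 12: σ(12) = 28; 28 ≥ 28.

t = 12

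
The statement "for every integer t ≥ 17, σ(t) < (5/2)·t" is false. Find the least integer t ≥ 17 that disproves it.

t = 24

Check each integer t ≥ 17 in order until the claim fails.
t = 17: σ(17) = 18; 18 < 85/2.
t = 18: σ(18) = 39; 39 < 45.
t = 19: σ(19) = 20; 20 < 95/2.
t = 20: σ(20) = 42; 42 < 50.
t = 21: σ(21) = 32; 32 < 105/2.
t = 22: σ(22) = 36; 36 < 55.
t = 23: σ(23) = 24; 24 < 115/2.
t = 24: σ(24) = 60; 60 ≥ 60.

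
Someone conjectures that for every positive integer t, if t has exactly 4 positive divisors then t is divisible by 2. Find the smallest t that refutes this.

t = 6: τ(6) = 4; 6 mod 2 = 0.
t = 8: τ(8) = 4; 8 mod 2 = 0.
t = 10: τ(10) = 4; 10 mod 2 = 0.
t = 14: τ(14) = 4; 14 mod 2 = 0.
t = 15: τ(15) = 4; 15 mod 2 = 1.

t = 15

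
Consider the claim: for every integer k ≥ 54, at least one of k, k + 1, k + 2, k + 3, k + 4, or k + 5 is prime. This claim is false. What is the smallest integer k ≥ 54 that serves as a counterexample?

The first 36 eligible values, up to k = 89, all satisfy the conclusion.
k = 90: 90 = 2 × 45; 91 = 7 × 13; 92 = 2 × 46; 93 = 3 × 31; 94 = 2 × 47; 95 = 5 × 19 — all composite.

k = 90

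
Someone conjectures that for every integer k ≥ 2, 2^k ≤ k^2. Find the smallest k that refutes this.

Check each integer k ≥ 2 in order until 2^k > k^2.
k = 2: 2^k = 4 and k^2 = 4, so 4 ≤ 4.
k = 3: 2^k = 8 and k^2 = 9, so 8 ≤ 9.
k = 4: 2^k = 16 and k^2 = 16, so 16 ≤ 16.
k = 5: 2^k = 32 and k^2 = 25, so 32 > 25.
Hence k = 5 is a counterexample.

k = 5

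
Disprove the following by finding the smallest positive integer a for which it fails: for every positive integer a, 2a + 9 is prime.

a = 3

A counterexample is any positive integer a such that 2a + 9 is not prime; we check each in order.
For a = 1, 2 the conclusion holds.
a = 3: 2a + 9 = 15 = 3 × 5, composite.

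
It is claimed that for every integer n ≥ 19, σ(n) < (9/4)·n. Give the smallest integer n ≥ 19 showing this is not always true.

n = 24

n = 19: σ(19) = 20; 20 < 171/4.
n = 20: σ(20) = 42; 42 < 45.
n = 21: σ(21) = 32; 32 < 189/4.
n = 22: σ(22) = 36; 36 < 99/2.
n = 23: σ(23) = 24; 24 < 207/4.
n = 24: σ(24) = 60; 60 ≥ 54.
Thus n = 24 disproves the claim, and no smaller n works.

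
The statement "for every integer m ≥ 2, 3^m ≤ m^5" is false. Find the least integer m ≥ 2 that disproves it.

For m = 2, 3, 4, 5, 6, 7, 8, 9, 10 the conclusion holds.
m = 11: 3^m = 177147 and m^5 = 161051, so 177147 > 161051.
Thus m = 11 disproves the claim, and no smaller m works.

m = 11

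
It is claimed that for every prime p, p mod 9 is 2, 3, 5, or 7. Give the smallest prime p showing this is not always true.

p = 13

The first 5 eligible values, up to p = 11, all satisfy the conclusion.
p = 13: 13 mod 9 = 4 — not in {2, 3, 5, 7}.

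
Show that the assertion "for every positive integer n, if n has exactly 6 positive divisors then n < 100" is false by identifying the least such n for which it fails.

For n = 12, 18, 20, 28, …, 92, 98, 99 the conclusion holds.
n = 116: τ(116) = 6; 116 ≥ 100.
Thus n = 116 disproves the claim, and no smaller n works.

n = 116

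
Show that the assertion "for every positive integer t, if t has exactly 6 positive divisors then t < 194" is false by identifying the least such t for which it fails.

A counterexample is any positive integer t such that t has exactly 6 positive divisors but the claim fails; we check each in order.
For t = 12, 18, 20, 28, …, 172, 175, 188 the conclusion holds.
t = 207: τ(207) = 6; 207 ≥ 194.
So t = 207 is the smallest counterexample.

t = 207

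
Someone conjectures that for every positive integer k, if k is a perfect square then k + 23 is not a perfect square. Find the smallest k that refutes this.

k = 121

Check each positive integer k in order until k is a perfect square but k + 23 is a perfect square.
The first 10 eligible values, up to k = 100, all satisfy the conclusion.
k = 121: 121 = 11² and 121 + 23 = 144 = 12².
Hence k = 121 is a counterexample.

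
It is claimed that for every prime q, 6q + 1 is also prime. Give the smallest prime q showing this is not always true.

q = 19

We need the least prime q for which 6q + 1 is not prime.
For q = 2, 3, 5, 7, 11, 13, 17 the conclusion holds.
q = 19: 6q + 1 = 115 = 5 × 23, not prime.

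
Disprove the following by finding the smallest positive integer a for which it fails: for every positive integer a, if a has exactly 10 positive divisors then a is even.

Check each positive integer a in order until a has exactly 10 positive divisors but a is odd.
For a = 48, 80, 112, 162, 176, 208, 272, 304, 368 the conclusion holds.
a = 405: divisors of 405: 10 divisors; 405 is odd.

a = 405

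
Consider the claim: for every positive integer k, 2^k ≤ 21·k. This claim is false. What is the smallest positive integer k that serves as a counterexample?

k = 8

k = 1: 2^k = 2 and 21·k = 21, so 2 ≤ 21.
k = 2: 2^k = 4 and 21·k = 42, so 4 ≤ 42.
k = 3: 2^k = 8 and 21·k = 63, so 8 ≤ 63.
k = 4: 2^k = 16 and 21·k = 84, so 16 ≤ 84.
k = 5: 2^k = 32 and 21·k = 105, so 32 ≤ 105.
k = 6: 2^k = 64 and 21·k = 126, so 64 ≤ 126.
k = 7: 2^k = 128 and 21·k = 147, so 128 ≤ 147.
k = 8: 2^k = 256 and 21·k = 168, so 256 > 168.
Hence k = 8 is a counterexample.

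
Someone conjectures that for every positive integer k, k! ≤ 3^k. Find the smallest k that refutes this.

k = 7

We need the least positive integer k for which k! > 3^k.
k = 1: k! = 1 and 3^k = 3, so 1 ≤ 3.
k = 2: k! = 2 and 3^k = 9, so 2 ≤ 9.
k = 3: k! = 6 and 3^k = 27, so 6 ≤ 27.
k = 4: k! = 24 and 3^k = 81, so 24 ≤ 81.
k = 5: k! = 120 and 3^k = 243, so 120 ≤ 243.
k = 6: k! = 720 and 3^k = 729, so 720 ≤ 729.
k = 7: k! = 5040 and 3^k = 2187, so 5040 > 2187.
Hence k = 7 is a counterexample.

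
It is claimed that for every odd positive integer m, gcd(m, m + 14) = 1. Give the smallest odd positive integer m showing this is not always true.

m = 7

m = 1: gcd(1, 15) = 1.
m = 3: gcd(3, 17) = 1.
m = 5: gcd(5, 19) = 1.
m = 7: gcd(7, 21) = 7.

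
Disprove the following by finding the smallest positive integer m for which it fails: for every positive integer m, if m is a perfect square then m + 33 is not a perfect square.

Check each positive integer m in order until m is a perfect square but m + 33 is a perfect square.
m = 1: 1 + 33 = 34, not a perfect square.
m = 4: 4 + 33 = 37, not a perfect square.
m = 9: 9 + 33 = 42, not a perfect square.
m = 16: 16 = 4² and 16 + 33 = 49 = 7².
Thus m = 16 disproves the claim, and no smaller m works.

m = 16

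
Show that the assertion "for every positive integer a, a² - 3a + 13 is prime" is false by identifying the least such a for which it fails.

a = 12

For a = 1, 2, 3, 4, …, 9, 10, 11 the conclusion holds.
a = 12: a² - 3a + 13 = 121 = 11 × 11, composite.
Hence a = 12 is a counterexample.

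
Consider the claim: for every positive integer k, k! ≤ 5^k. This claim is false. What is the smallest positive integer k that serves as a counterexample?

For k = 1, 2, 3, 4, …, 9, 10, 11 the conclusion holds.
k = 12: k! = 479001600 and 5^k = 244140625, so 479001600 > 244140625.
So k = 12 is the smallest counterexample.

k = 12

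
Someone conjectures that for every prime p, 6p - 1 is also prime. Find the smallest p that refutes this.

Check each prime p in order until 6p - 1 is not prime.
For p = 2, 3, 5, 7 the conclusion holds.
p = 11: 6p - 1 = 65 = 5 × 13, not prime.

p = 11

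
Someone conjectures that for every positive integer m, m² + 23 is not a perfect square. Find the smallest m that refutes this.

m = 11

A counterexample is any positive integer m such that m² + 23 is a perfect square; we check each in order.
For m = 1, 2, 3, 4, 5, 6, 7, 8, 9, 10 the conclusion holds.
m = 11: 11² + 23 = 144 = 12², a perfect square.
So m = 11 is the smallest counterexample.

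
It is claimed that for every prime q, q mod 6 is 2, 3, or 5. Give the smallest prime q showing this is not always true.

Check each prime q in order until the claim fails.
q = 2: 2 mod 6 = 2.
q = 3: 3 mod 6 = 3.
q = 5: 5 mod 6 = 5.
q = 7: 7 mod 6 = 1 — not in {2, 3, 5}.

q = 7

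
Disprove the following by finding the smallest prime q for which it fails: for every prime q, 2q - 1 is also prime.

q = 5

q = 2: 2q - 1 = 3, prime.
q = 3: 2q - 1 = 5, prime.
q = 5: 2q - 1 = 9 = 3 × 3, not prime.
Thus q = 5 disproves the claim, and no smaller q works.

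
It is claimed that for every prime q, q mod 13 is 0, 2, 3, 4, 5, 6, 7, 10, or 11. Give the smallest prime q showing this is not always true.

q = 47

A counterexample is any prime q such that the claim fails; we check each in order.
For q = 2, 3, 5, 7, …, 37, 41, 43 the conclusion holds.
q = 47: 47 mod 13 = 8 — not in {0, 2, 3, 4, 5, 6, 7, 10, 11}.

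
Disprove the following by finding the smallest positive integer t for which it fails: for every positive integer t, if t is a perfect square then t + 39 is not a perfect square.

We need the least positive integer t for which t is a perfect square but t + 39 is a perfect square.
The first 4 eligible values, up to t = 16, all satisfy the conclusion.
t = 25: 25 = 5² and 25 + 39 = 64 = 8².
Hence t = 25 is a counterexample.

t = 25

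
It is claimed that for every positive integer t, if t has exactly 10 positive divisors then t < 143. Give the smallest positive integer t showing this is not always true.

Check each positive integer t in order until t has exactly 10 positive divisors but the claim fails.
t = 48: τ(48) = 10; 48 < 143.
t = 80: τ(80) = 10; 80 < 143.
t = 112: τ(112) = 10; 112 < 143.
t = 162: τ(162) = 10; 162 ≥ 143.
So t = 162 is the smallest counterexample.

t = 162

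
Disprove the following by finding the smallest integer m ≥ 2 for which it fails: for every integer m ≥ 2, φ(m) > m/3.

m = 2: φ(2) = 1 and 2/3 = 2/3, so φ(2) > 2/3.
m = 3: φ(3) = 2 and 3/3 = 1, so φ(3) > 3/3.
m = 4: φ(4) = 2 and 4/3 = 4/3, so φ(4) > 4/3.
m = 5: φ(5) = 4 and 5/3 = 5/3, so φ(5) > 5/3.
m = 6: φ(6) = 2 and 6/3 = 2, so φ(6) ≤ 6/3.

m = 6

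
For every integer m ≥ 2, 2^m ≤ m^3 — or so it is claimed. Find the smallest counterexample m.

m = 10

A counterexample is any integer m ≥ 2 such that 2^m > m^3; we check each in order.
For m = 2, 3, 4, 5, 6, 7, 8, 9 the conclusion holds.
m = 10: 2^m = 1024 and m^3 = 1000, so 1024 > 1000.
So m = 10 is the smallest counterexample.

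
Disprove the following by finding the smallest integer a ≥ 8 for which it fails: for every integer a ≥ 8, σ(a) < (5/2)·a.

a = 24

We need the least integer a ≥ 8 for which the claim fails.
For a = 8, 9, 10, 11, …, 21, 22, 23 the conclusion holds.
a = 24: σ(24) = 60; 60 ≥ 60.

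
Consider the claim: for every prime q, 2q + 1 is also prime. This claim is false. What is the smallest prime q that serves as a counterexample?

We need the least prime q for which 2q + 1 is not prime.
For q = 2, 3, 5 the conclusion holds.
q = 7: 2q + 1 = 15 = 3 × 5, not prime.
Thus q = 7 disproves the claim, and no smaller q works.

q = 7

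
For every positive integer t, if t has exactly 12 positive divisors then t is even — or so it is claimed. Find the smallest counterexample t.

t = 315

We need the least positive integer t for which t has exactly 12 positive divisors but t is odd.
For t = 60, 72, 84, 90, …, 294, 306, 308 the conclusion holds.
t = 315: divisors of 315: 12 divisors; 315 is odd.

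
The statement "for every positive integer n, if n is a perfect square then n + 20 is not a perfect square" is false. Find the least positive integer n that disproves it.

n = 16

We need the least positive integer n for which n is a perfect square but n + 20 is a perfect square.
For n = 1, 4, 9 the conclusion holds.
n = 16: 16 = 4² and 16 + 20 = 36 = 6².
So n = 16 is the smallest counterexample.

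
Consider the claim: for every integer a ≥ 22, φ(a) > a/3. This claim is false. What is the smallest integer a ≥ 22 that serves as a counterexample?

A counterexample is any integer a ≥ 22 such that the claim fails; we check each in order.
For a = 22, 23 the conclusion holds.
a = 24: φ(24) = 8 and 24/3 = 8, so φ(24) ≤ 24/3.
So a = 24 is the smallest counterexample.

a = 24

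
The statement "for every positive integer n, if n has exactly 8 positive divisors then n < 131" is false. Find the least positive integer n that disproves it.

For n = 24, 30, 40, 42, …, 114, 128, 130 the conclusion holds.
n = 135: τ(135) = 8; 135 ≥ 131.

n = 135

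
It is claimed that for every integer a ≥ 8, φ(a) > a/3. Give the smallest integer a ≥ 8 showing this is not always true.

a = 12

We need the least integer a ≥ 8 for which the claim fails.
The first 4 eligible values, up to a = 11, all satisfy the conclusion.
a = 12: φ(12) = 4 and 12/3 = 4, so φ(12) ≤ 12/3.
Hence a = 12 is a counterexample.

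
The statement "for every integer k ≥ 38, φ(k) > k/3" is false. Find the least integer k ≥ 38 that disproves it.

Check each integer k ≥ 38 in order until the claim fails.
k = 38: φ(38) = 18 and 38/3 = 38/3, so φ(38) > 38/3.
k = 39: φ(39) = 24 and 39/3 = 13, so φ(39) > 39/3.
k = 40: φ(40) = 16 and 40/3 = 40/3, so φ(40) > 40/3.
k = 41: φ(41) = 40 and 41/3 = 41/3, so φ(41) > 41/3.
k = 42: φ(42) = 12 and 42/3 = 14, so φ(42) ≤ 42/3.

k = 42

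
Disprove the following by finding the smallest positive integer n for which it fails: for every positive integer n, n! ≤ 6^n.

n = 14

We need the least positive integer n for which n! > 6^n.
For n = 1, 2, 3, 4, …, 11, 12, 13 the conclusion holds.
n = 14: n! = 87178291200 and 6^n = 78364164096, so 87178291200 > 78364164096.
Hence n = 14 is a counterexample.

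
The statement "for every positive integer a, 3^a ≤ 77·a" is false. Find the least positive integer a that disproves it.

a = 6

We need the least positive integer a for which 3^a > 77·a.
a = 1: 3^a = 3 and 77·a = 77, so 3 ≤ 77.
a = 2: 3^a = 9 and 77·a = 154, so 9 ≤ 154.
a = 3: 3^a = 27 and 77·a = 231, so 27 ≤ 231.
a = 4: 3^a = 81 and 77·a = 308, so 81 ≤ 308.
a = 5: 3^a = 243 and 77·a = 385, so 243 ≤ 385.
a = 6: 3^a = 729 and 77·a = 462, so 729 > 462.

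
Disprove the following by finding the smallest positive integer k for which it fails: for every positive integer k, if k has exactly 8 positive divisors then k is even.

k = 105

For k = 24, 30, 40, 42, …, 88, 102, 104 the conclusion holds.
k = 105: divisors of 105: 1, 3, 5, 7, 15, 21, 35, 105; 105 is odd.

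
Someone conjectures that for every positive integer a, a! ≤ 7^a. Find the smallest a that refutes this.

We need the least positive integer a for which a! > 7^a.
For a = 1, 2, 3, 4, …, 14, 15, 16 the conclusion holds.
a = 17: a! = 355687428096000 and 7^a = 232630513987207, so 355687428096000 > 232630513987207.
Hence a = 17 is a counterexample.

a = 17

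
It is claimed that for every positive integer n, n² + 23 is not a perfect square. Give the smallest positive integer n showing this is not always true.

n = 11

A counterexample is any positive integer n such that n² + 23 is a perfect square; we check each in order.
For n = 1, 2, 3, 4, 5, 6, 7, 8, 9, 10 the conclusion holds.
n = 11: 11² + 23 = 144 = 12², a perfect square.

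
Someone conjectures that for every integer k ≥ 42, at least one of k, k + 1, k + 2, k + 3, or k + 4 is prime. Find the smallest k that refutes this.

k = 48

The first 6 eligible values, up to k = 47, all satisfy the conclusion.
k = 48: 48 = 2 × 24; 49 = 7 × 7; 50 = 2 × 25; 51 = 3 × 17; 52 = 2 × 26 — all composite.
Hence k = 48 is a counterexample.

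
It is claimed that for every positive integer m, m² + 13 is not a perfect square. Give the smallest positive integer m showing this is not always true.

The first 5 eligible values, up to m = 5, all satisfy the conclusion.
m = 6: 6² + 13 = 49 = 7², a perfect square.

m = 6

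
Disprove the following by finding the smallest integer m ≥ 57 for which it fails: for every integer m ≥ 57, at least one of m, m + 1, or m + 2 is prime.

m = 62

m = 57: 59 is prime.
m = 58: 59 is prime.
m = 59: 59 is prime.
m = 60: 61 is prime.
m = 61: 61 is prime.
m = 62: 62 = 2 × 31; 63 = 3 × 21; 64 = 2 × 32 — all composite.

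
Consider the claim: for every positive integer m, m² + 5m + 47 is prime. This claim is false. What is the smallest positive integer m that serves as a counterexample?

m = 38

A counterexample is any positive integer m such that m² + 5m + 47 is not prime; we check each in order.
For m = 1, 2, 3, 4, …, 35, 36, 37 the conclusion holds.
m = 38: m² + 5m + 47 = 1681 = 41 × 41, composite.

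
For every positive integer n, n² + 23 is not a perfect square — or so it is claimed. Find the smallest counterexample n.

n = 11

Check each positive integer n in order until n² + 23 is a perfect square.
For n = 1, 2, 3, 4, 5, 6, 7, 8, 9, 10 the conclusion holds.
n = 11: 11² + 23 = 144 = 12², a perfect square.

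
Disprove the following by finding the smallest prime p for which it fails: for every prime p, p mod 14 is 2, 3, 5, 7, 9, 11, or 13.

A counterexample is any prime p such that the claim fails; we check each in order.
For p = 2, 3, 5, 7, 11, 13, 17, 19, 23 the conclusion holds.
p = 29: 29 mod 14 = 1 — not in {2, 3, 5, 7, 9, 11, 13}.
Thus p = 29 disproves the claim, and no smaller p works.

p = 29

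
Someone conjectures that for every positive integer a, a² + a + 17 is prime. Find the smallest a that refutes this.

Check each positive integer a in order until a² + a + 17 is not prime.
For a = 1, 2, 3, 4, …, 13, 14, 15 the conclusion holds.
a = 16: a² + a + 17 = 289 = 17 × 17, composite.

a = 16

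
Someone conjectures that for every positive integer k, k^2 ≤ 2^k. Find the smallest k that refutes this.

k = 3

A counterexample is any positive integer k such that k^2 > 2^k; we check each in order.
For k = 1, 2 the conclusion holds.
k = 3: k^2 = 9 and 2^k = 8, so 9 > 8.
Hence k = 3 is a counterexample.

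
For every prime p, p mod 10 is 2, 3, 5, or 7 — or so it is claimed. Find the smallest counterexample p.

p = 11

p = 2: 2 mod 10 = 2.
p = 3: 3 mod 10 = 3.
p = 5: 5 mod 10 = 5.
p = 7: 7 mod 10 = 7.
p = 11: 11 mod 10 = 1 — not in {2, 3, 5, 7}.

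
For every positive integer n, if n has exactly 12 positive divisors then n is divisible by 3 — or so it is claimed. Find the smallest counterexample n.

n = 140

A counterexample is any positive integer n such that n has exactly 12 positive divisors but n is not divisible by 3; we check each in order.
The first 8 eligible values, up to n = 132, all satisfy the conclusion.
n = 140: τ(140) = 12; 140 mod 3 = 2.
So n = 140 is the smallest counterexample.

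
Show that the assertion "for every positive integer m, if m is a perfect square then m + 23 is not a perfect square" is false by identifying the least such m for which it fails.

We need the least positive integer m for which m is a perfect square but m + 23 is a perfect square.
The first 10 eligible values, up to m = 100, all satisfy the conclusion.
m = 121: 121 = 11² and 121 + 23 = 144 = 12².
Hence m = 121 is a counterexample.

m = 121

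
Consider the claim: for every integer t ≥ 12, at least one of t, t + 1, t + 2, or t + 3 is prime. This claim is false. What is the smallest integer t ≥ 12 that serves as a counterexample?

A counterexample is any integer t ≥ 12 such that t, t + 1, t + 2, t + 3 are all composite; we check each in order.
For t = 12, 13, 14, 15, …, 21, 22, 23 the conclusion holds.
t = 24: 24 = 2 × 12; 25 = 5 × 5; 26 = 2 × 13; 27 = 3 × 9 — all composite.

t = 24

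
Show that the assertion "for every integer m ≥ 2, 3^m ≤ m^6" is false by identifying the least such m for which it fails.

The first 13 eligible values, up to m = 14, all satisfy the conclusion.
m = 15: 3^m = 14348907 and m^6 = 11390625, so 14348907 > 11390625.

m = 15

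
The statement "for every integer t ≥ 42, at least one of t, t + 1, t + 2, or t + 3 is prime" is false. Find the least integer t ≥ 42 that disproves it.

Check each integer t ≥ 42 in order until t, t + 1, t + 2, t + 3 are all composite.
t = 42: 43 is prime.
t = 43: 43 is prime.
t = 44: 47 is prime.
t = 45: 47 is prime.
t = 46: 47 is prime.
t = 47: 47 is prime.
t = 48: 48 = 2 × 24; 49 = 7 × 7; 50 = 2 × 25; 51 = 3 × 17 — all composite.

t = 48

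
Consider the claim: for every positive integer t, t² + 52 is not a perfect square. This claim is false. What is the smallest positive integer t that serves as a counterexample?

A counterexample is any positive integer t such that t² + 52 is a perfect square; we check each in order.
The first 11 eligible values, up to t = 11, all satisfy the conclusion.
t = 12: 12² + 52 = 196 = 14², a perfect square.
Hence t = 12 is a counterexample.

t = 12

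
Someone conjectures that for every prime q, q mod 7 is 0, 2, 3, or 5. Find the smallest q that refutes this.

q = 11

A counterexample is any prime q such that the claim fails; we check each in order.
For q = 2, 3, 5, 7 the conclusion holds.
q = 11: 11 mod 7 = 4 — not in {0, 2, 3, 5}.
Hence q = 11 is a counterexample.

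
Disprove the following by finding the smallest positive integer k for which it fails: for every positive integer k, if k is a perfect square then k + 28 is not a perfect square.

We need the least positive integer k for which k is a perfect square but k + 28 is a perfect square.
The first 5 eligible values, up to k = 25, all satisfy the conclusion.
k = 36: 36 = 6² and 36 + 28 = 64 = 8².

k = 36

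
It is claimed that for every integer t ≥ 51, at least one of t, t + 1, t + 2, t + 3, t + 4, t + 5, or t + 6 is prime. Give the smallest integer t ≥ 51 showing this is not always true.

t = 90

A counterexample is any integer t ≥ 51 such that t, t + 1, t + 2, t + 3, t + 4, t + 5, t + 6 are all composite; we check each in order.
For t = 51, 52, 53, 54, …, 87, 88, 89 the conclusion holds.
t = 90: 90 = 2 × 45; 91 = 7 × 13; 92 = 2 × 46; 93 = 3 × 31; 94 = 2 × 47; 95 = 5 × 19; 96 = 2 × 48 — all composite.
So t = 90 is the smallest counterexample.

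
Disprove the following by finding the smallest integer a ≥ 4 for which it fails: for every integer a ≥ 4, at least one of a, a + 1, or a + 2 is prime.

Check each integer a ≥ 4 in order until a, a + 1, a + 2 are all composite.
The first 4 eligible values, up to a = 7, all satisfy the conclusion.
a = 8: 8 = 2 × 4; 9 = 3 × 3; 10 = 2 × 5 — all composite.
So a = 8 is the smallest counterexample.

a = 8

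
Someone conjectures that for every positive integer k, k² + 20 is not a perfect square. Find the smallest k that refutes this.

For k = 1, 2, 3 the conclusion holds.
k = 4: 4² + 20 = 36 = 6², a perfect square.

k = 4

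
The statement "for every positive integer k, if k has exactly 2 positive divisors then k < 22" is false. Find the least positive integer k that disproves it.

A counterexample is any positive integer k such that k has exactly 2 positive divisors but the claim fails; we check each in order.
k = 2: τ(2) = 2; 2 < 22.
k = 3: τ(3) = 2; 3 < 22.
k = 5: τ(5) = 2; 5 < 22.
k = 7: τ(7) = 2; 7 < 22.
k = 11: τ(11) = 2; 11 < 22.
k = 13: τ(13) = 2; 13 < 22.
k = 17: τ(17) = 2; 17 < 22.
k = 19: τ(19) = 2; 19 < 22.
k = 23: τ(23) = 2; 23 ≥ 22.
Hence k = 23 is a counterexample.

k = 23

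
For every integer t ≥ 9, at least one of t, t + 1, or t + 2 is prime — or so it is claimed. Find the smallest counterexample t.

A counterexample is any integer t ≥ 9 such that t, t + 1, t + 2 are all composite; we check each in order.
t = 9: 11 is prime.
t = 10: 11 is prime.
t = 11: 11 is prime.
t = 12: 13 is prime.
t = 13: 13 is prime.
t = 14: 14 = 2 × 7; 15 = 3 × 5; 16 = 2 × 8 — all composite.

t = 14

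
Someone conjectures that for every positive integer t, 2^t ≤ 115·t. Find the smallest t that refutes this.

t = 11

For t = 1, 2, 3, 4, 5, 6, 7, 8, 9, 10 the conclusion holds.
t = 11: 2^t = 2048 and 115·t = 1265, so 2048 > 1265.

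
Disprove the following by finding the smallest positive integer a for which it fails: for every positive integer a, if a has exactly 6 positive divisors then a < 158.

a = 164

We need the least positive integer a for which a has exactly 6 positive divisors but the claim fails.
For a = 12, 18, 20, 28, …, 147, 148, 153 the conclusion holds.
a = 164: τ(164) = 6; 164 ≥ 158.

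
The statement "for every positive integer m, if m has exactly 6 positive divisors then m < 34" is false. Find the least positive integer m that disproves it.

m = 44

Check each positive integer m in order until m has exactly 6 positive divisors but the claim fails.
The first 5 eligible values, up to m = 32, all satisfy the conclusion.
m = 44: τ(44) = 6; 44 ≥ 34.
Thus m = 44 disproves the claim, and no smaller m works.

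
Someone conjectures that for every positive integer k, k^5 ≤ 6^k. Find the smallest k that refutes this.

A counterexample is any positive integer k such that k^5 > 6^k; we check each in order.
For k = 1, 2 the conclusion holds.
k = 3: k^5 = 243 and 6^k = 216, so 243 > 216.

k = 3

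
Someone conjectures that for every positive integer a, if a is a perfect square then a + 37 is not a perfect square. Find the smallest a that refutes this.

a = 324

Check each positive integer a in order until a is a perfect square but a + 37 is a perfect square.
For a = 1, 4, 9, 16, …, 225, 256, 289 the conclusion holds.
a = 324: 324 = 18² and 324 + 37 = 361 = 19².
So a = 324 is the smallest counterexample.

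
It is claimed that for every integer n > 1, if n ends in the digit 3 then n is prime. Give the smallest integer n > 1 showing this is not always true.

n = 33

Check each integer n > 1 in order until n ends in the digit 3 but n is not prime.
For n = 3, 13, 23 the conclusion holds.
n = 33: 33 ends in 3; 33 = 3 × 11, composite.
So n = 33 is the smallest counterexample.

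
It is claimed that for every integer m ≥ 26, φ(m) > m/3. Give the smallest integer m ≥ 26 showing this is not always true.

Check each integer m ≥ 26 in order until the claim fails.
For m = 26, 27, 28, 29 the conclusion holds.
m = 30: φ(30) = 8 and 30/3 = 10, so φ(30) ≤ 30/3.
Thus m = 30 disproves the claim, and no smaller m works.

m = 30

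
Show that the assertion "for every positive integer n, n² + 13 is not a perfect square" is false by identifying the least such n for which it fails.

For n = 1, 2, 3, 4, 5 the conclusion holds.
n = 6: 6² + 13 = 49 = 7², a perfect square.
So n = 6 is the smallest counterexample.

n = 6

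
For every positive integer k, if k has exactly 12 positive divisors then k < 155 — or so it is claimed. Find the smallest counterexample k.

k = 156

For k = 60, 72, 84, 90, 96, 108, 126, 132, 140, 150 the conclusion holds.
k = 156: τ(156) = 12; 156 ≥ 155.
Thus k = 156 disproves the claim, and no smaller k works.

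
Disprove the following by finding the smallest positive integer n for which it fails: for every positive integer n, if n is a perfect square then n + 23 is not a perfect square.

A counterexample is any positive integer n such that n is a perfect square but n + 23 is a perfect square; we check each in order.
For n = 1, 4, 9, 16, 25, 36, 49, 64, 81, 100 the conclusion holds.
n = 121: 121 = 11² and 121 + 23 = 144 = 12².
Hence n = 121 is a counterexample.

n = 121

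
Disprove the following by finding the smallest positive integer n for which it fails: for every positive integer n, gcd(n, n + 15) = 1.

n = 3

We need the least positive integer n for which gcd(n, n + 15) > 1.
For n = 1, 2 the conclusion holds.
n = 3: gcd(3, 18) = 3.
So n = 3 is the smallest counterexample.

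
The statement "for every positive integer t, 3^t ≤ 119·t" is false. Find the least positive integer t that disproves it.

t = 6

We need the least positive integer t for which 3^t > 119·t.
For t = 1, 2, 3, 4, 5 the conclusion holds.
t = 6: 3^t = 729 and 119·t = 714, so 729 > 714.
So t = 6 is the smallest counterexample.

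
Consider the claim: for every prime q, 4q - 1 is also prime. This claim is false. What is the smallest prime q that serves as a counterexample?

Check each prime q in order until 4q - 1 is not prime.
For q = 2, 3, 5 the conclusion holds.
q = 7: 4q - 1 = 27 = 3 × 9, not prime.

q = 7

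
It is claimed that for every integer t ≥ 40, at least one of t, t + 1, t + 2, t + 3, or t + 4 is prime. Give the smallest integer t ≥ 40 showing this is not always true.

t = 48

A counterexample is any integer t ≥ 40 such that t, t + 1, t + 2, t + 3, t + 4 are all composite; we check each in order.
The first 8 eligible values, up to t = 47, all satisfy the conclusion.
t = 48: 48 = 2 × 24; 49 = 7 × 7; 50 = 2 × 25; 51 = 3 × 17; 52 = 2 × 26 — all composite.
Hence t = 48 is a counterexample.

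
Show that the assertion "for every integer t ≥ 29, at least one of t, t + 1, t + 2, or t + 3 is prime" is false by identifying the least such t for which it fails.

For t = 29, 30, 31 the conclusion holds.
t = 32: 32 = 2 × 16; 33 = 3 × 11; 34 = 2 × 17; 35 = 5 × 7 — all composite.
Hence t = 32 is a counterexample.

t = 32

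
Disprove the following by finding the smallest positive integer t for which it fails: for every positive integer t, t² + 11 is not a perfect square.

t = 5

The first 4 eligible values, up to t = 4, all satisfy the conclusion.
t = 5: 5² + 11 = 36 = 6², a perfect square.
Thus t = 5 disproves the claim, and no smaller t works.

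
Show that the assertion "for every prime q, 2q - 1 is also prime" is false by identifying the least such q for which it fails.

We need the least prime q for which 2q - 1 is not prime.
q = 2: 2q - 1 = 3, prime.
q = 3: 2q - 1 = 5, prime.
q = 5: 2q - 1 = 9 = 3 × 3, not prime.
So q = 5 is the smallest counterexample.

q = 5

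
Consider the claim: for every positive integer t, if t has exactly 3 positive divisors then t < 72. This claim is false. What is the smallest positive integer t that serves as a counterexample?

t = 121

For t = 4, 9, 25, 49 the conclusion holds.
t = 121: τ(121) = 3; 121 ≥ 72.
Hence t = 121 is a counterexample.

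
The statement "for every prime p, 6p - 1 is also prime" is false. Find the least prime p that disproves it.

A counterexample is any prime p such that 6p - 1 is not prime; we check each in order.
p = 2: 6p - 1 = 11, prime.
p = 3: 6p - 1 = 17, prime.
p = 5: 6p - 1 = 29, prime.
p = 7: 6p - 1 = 41, prime.
p = 11: 6p - 1 = 65 = 5 × 13, not prime.
So p = 11 is the smallest counterexample.

p = 11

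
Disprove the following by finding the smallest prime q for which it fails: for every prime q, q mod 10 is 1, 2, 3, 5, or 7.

A counterexample is any prime q such that the claim fails; we check each in order.
For q = 2, 3, 5, 7, 11, 13, 17 the conclusion holds.
q = 19: 19 mod 10 = 9 — not in {1, 2, 3, 5, 7}.

q = 19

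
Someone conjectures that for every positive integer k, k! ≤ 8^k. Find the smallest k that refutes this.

We need the least positive integer k for which k! > 8^k.
For k = 1, 2, 3, 4, …, 17, 18, 19 the conclusion holds.
k = 20: k! = 2432902008176640000 and 8^k = 1152921504606846976, so 2432902008176640000 > 1152921504606846976.
Thus k = 20 disproves the claim, and no smaller k works.

k = 20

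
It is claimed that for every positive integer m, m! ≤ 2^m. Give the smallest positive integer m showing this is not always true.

m = 1: m! = 1 and 2^m = 2, so 1 ≤ 2.
m = 2: m! = 2 and 2^m = 4, so 2 ≤ 4.
m = 3: m! = 6 and 2^m = 8, so 6 ≤ 8.
m = 4: m! = 24 and 2^m = 16, so 24 > 16.
Hence m = 4 is a counterexample.

m = 4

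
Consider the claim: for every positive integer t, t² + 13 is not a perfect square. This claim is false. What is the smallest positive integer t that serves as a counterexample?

Check each positive integer t in order until t² + 13 is a perfect square.
The first 5 eligible values, up to t = 5, all satisfy the conclusion.
t = 6: 6² + 13 = 49 = 7², a perfect square.
Thus t = 6 disproves the claim, and no smaller t works.

t = 6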